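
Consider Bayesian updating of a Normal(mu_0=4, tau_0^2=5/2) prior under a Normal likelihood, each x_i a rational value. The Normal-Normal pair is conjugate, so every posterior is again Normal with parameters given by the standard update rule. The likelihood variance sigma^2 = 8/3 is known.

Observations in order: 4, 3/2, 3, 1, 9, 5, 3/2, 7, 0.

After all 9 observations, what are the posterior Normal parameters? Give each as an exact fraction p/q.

obs 1: x=4 → posterior Normal(4, 40/31)
obs 2: x=3/2 → posterior Normal(293/92, 20/23)
obs 3: x=3 → posterior Normal(383/122, 40/61)
obs 4: x=1 → posterior Normal(413/152, 10/19)
obs 5: x=9 → posterior Normal(683/182, 40/91)
obs 6: x=5 → posterior Normal(833/212, 20/53)
obs 7: x=3/2 → posterior Normal(439/121, 40/121)
obs 8: x=7 → posterior Normal(4, 5/17)
obs 9: x=0 → posterior Normal(544/151, 40/151)

mu_0=544/151, tau_0^2=40/151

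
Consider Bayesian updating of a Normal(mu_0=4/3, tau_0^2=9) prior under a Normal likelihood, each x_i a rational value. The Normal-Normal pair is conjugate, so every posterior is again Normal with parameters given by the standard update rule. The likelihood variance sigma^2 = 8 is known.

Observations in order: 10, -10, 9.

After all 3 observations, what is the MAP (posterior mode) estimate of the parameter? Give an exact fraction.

obs 1: x=10 → posterior Normal(302/51, 72/17)
obs 2: x=-10 → posterior Normal(16/39, 36/13)
obs 3: x=9 → posterior Normal(55/21, 72/35)

55/21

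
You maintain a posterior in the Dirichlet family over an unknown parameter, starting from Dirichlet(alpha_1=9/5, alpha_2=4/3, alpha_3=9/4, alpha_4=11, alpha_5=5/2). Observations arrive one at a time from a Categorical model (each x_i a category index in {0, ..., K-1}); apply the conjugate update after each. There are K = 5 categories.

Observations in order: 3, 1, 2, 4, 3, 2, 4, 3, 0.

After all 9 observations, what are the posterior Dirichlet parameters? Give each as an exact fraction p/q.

obs 1: x=3 → posterior Dirichlet(9/5, 4/3, 9/4, 12, 5/2)
obs 2: x=1 → posterior Dirichlet(9/5, 7/3, 9/4, 12, 5/2)
obs 3: x=2 → posterior Dirichlet(9/5, 7/3, 13/4, 12, 5/2)
obs 4: x=4 → posterior Dirichlet(9/5, 7/3, 13/4, 12, 7/2)
obs 5: x=3 → posterior Dirichlet(9/5, 7/3, 13/4, 13, 7/2)
obs 6: x=2 → posterior Dirichlet(9/5, 7/3, 17/4, 13, 7/2)
obs 7: x=4 → posterior Dirichlet(9/5, 7/3, 17/4, 13, 9/2)
obs 8: x=3 → posterior Dirichlet(9/5, 7/3, 17/4, 14, 9/2)
obs 9: x=0 → posterior Dirichlet(14/5, 7/3, 17/4, 14, 9/2)

alpha_1=14/5, alpha_2=7/3, alpha_3=17/4, alpha_4=14, alpha_5=9/2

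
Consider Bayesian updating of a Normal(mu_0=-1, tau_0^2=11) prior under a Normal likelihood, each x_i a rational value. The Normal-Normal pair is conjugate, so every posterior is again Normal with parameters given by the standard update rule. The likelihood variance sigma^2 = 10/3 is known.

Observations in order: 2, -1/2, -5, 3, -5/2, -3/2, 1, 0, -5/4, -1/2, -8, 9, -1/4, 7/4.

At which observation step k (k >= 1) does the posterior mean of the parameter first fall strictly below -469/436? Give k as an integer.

k = 3

obs 1: x=2 → posterior Normal(56/43, 110/43)
obs 2: x=-1/2 → posterior Normal(79/152, 55/38)
obs 3: x=-5 → posterior Normal(-251/218, 110/109)
obs 4: x=3 → posterior Normal(-53/284, 55/71)
obs 5: x=-5/2 → posterior Normal(-109/175, 22/35)
obs 6: x=-3/2 → posterior Normal(-317/416, 55/104)
obs 7: x=1 → posterior Normal(-251/482, 110/241)
obs 8: x=0 → posterior Normal(-251/548, 55/137)
obs 9: x=-5/4 → posterior Normal(-667/1228, 110/307)
obs 10: x=-1/2 → posterior Normal(-733/1360, 11/34)
obs 11: x=-8 → posterior Normal(-1789/1492, 110/373)
obs 12: x=9 → posterior Normal(-601/1624, 55/203)
obs 13: x=-1/4 → posterior Normal(-317/878, 110/439)
obs 14: x=7/4 → posterior Normal(-403/1888, 55/236)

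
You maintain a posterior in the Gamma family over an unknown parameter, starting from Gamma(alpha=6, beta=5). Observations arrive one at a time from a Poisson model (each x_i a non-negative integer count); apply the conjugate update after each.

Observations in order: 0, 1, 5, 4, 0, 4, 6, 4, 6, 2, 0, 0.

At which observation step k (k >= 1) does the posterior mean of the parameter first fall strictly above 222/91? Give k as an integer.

k = 9

obs 1: x=0 → posterior Gamma(6, 6)
obs 2: x=1 → posterior Gamma(7, 7)
obs 3: x=5 → posterior Gamma(12, 8)
obs 4: x=4 → posterior Gamma(16, 9)
obs 5: x=0 → posterior Gamma(16, 10)
obs 6: x=4 → posterior Gamma(20, 11)
obs 7: x=6 → posterior Gamma(26, 12)
obs 8: x=4 → posterior Gamma(30, 13)
obs 9: x=6 → posterior Gamma(36, 14)
obs 10: x=2 → posterior Gamma(38, 15)
obs 11: x=0 → posterior Gamma(38, 16)
obs 12: x=0 → posterior Gamma(38, 17)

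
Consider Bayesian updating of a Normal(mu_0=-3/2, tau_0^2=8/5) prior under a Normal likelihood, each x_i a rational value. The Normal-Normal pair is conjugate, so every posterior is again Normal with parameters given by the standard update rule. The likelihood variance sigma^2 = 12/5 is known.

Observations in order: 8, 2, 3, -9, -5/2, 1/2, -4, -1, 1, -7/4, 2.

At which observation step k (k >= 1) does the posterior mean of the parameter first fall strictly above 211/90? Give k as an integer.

obs 1: x=8 → posterior Normal(23/10, 24/25)
obs 2: x=2 → posterior Normal(31/14, 24/35)
obs 3: x=3 → posterior Normal(43/18, 8/15)
obs 4: x=-9 → posterior Normal(7/22, 24/55)
obs 5: x=-5/2 → posterior Normal(-3/26, 24/65)
obs 6: x=1/2 → posterior Normal(-1/30, 8/25)
obs 7: x=-4 → posterior Normal(-1/2, 24/85)
obs 8: x=-1 → posterior Normal(-21/38, 24/95)
obs 9: x=1 → posterior Normal(-17/42, 8/35)
obs 10: x=-7/4 → posterior Normal(-12/23, 24/115)
obs 11: x=2 → posterior Normal(-8/25, 24/125)

k = 3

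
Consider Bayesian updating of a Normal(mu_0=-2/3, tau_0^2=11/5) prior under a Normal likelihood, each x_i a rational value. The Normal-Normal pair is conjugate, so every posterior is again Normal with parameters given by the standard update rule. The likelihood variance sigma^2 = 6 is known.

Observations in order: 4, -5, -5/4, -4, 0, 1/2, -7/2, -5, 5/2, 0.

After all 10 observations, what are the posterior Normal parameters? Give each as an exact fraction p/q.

obs 1: x=4 → posterior Normal(24/41, 66/41)
obs 2: x=-5 → posterior Normal(-31/52, 33/26)
obs 3: x=-5/4 → posterior Normal(-179/252, 22/21)
obs 4: x=-4 → posterior Normal(-355/296, 33/37)
obs 5: x=0 → posterior Normal(-71/68, 66/85)
obs 6: x=1/2 → posterior Normal(-111/128, 11/16)
obs 7: x=-7/2 → posterior Normal(-487/428, 66/107)
obs 8: x=-5 → posterior Normal(-707/472, 33/59)
obs 9: x=5/2 → posterior Normal(-199/172, 22/43)
obs 10: x=0 → posterior Normal(-597/560, 33/70)

mu_0=-597/560, tau_0^2=33/70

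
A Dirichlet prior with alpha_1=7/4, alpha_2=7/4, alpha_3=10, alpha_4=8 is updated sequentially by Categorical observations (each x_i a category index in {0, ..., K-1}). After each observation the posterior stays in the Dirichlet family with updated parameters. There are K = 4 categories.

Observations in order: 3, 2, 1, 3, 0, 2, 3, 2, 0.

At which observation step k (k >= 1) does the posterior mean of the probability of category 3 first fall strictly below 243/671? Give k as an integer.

k = 9

obs 1: x=3 → posterior Dirichlet(7/4, 7/4, 10, 9)
obs 2: x=2 → posterior Dirichlet(7/4, 7/4, 11, 9)
obs 3: x=1 → posterior Dirichlet(7/4, 11/4, 11, 9)
obs 4: x=3 → posterior Dirichlet(7/4, 11/4, 11, 10)
obs 5: x=0 → posterior Dirichlet(11/4, 11/4, 11, 10)
obs 6: x=2 → posterior Dirichlet(11/4, 11/4, 12, 10)
obs 7: x=3 → posterior Dirichlet(11/4, 11/4, 12, 11)
obs 8: x=2 → posterior Dirichlet(11/4, 11/4, 13, 11)
obs 9: x=0 → posterior Dirichlet(15/4, 11/4, 13, 11)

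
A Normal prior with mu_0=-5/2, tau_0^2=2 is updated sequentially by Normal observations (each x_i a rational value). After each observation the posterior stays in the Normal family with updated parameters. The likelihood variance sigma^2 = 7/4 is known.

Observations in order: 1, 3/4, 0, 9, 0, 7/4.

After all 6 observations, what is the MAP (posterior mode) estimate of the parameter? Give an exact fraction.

obs 1: x=1 → posterior Normal(-19/30, 14/15)
obs 2: x=3/4 → posterior Normal(-7/46, 14/23)
obs 3: x=0 → posterior Normal(-7/62, 14/31)
obs 4: x=9 → posterior Normal(137/78, 14/39)
obs 5: x=0 → posterior Normal(137/94, 14/47)
obs 6: x=7/4 → posterior Normal(3/2, 14/55)

3/2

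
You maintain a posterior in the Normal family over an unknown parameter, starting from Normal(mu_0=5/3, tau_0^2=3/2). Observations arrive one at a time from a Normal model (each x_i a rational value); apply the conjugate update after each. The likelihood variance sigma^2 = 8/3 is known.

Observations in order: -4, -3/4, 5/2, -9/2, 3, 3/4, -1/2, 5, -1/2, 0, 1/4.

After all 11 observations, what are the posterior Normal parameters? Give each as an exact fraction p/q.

mu_0=91/276, tau_0^2=24/115

obs 1: x=-4 → posterior Normal(-28/75, 24/25)
obs 2: x=-3/4 → posterior Normal(-193/408, 12/17)
obs 3: x=5/2 → posterior Normal(77/516, 24/43)
obs 4: x=-9/2 → posterior Normal(-409/624, 6/13)
obs 5: x=3 → posterior Normal(-85/732, 24/61)
obs 6: x=3/4 → posterior Normal(-1/210, 12/35)
obs 7: x=-1/2 → posterior Normal(-29/474, 24/79)
obs 8: x=5 → posterior Normal(241/528, 3/11)
obs 9: x=-1/2 → posterior Normal(107/291, 24/97)
obs 10: x=0 → posterior Normal(107/318, 12/53)
obs 11: x=1/4 → posterior Normal(91/276, 24/115)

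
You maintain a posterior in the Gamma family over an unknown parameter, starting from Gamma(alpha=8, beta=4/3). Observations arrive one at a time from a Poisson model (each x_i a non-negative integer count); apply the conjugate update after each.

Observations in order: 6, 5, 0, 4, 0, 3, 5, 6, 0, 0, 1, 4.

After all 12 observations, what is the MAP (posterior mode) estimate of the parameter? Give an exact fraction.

123/40

obs 1: x=6 → posterior Gamma(14, 7/3)
obs 2: x=5 → posterior Gamma(19, 10/3)
obs 3: x=0 → posterior Gamma(19, 13/3)
obs 4: x=4 → posterior Gamma(23, 16/3)
obs 5: x=0 → posterior Gamma(23, 19/3)
obs 6: x=3 → posterior Gamma(26, 22/3)
obs 7: x=5 → posterior Gamma(31, 25/3)
obs 8: x=6 → posterior Gamma(37, 28/3)
obs 9: x=0 → posterior Gamma(37, 31/3)
obs 10: x=0 → posterior Gamma(37, 34/3)
obs 11: x=1 → posterior Gamma(38, 37/3)
obs 12: x=4 → posterior Gamma(42, 40/3)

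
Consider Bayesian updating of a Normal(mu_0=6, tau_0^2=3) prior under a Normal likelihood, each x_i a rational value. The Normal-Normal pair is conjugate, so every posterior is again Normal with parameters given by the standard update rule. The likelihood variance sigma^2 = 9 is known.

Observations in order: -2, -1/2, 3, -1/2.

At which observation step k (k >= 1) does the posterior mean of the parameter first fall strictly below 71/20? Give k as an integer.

k = 2

obs 1: x=-2 → posterior Normal(4, 9/4)
obs 2: x=-1/2 → posterior Normal(31/10, 9/5)
obs 3: x=3 → posterior Normal(37/12, 3/2)
obs 4: x=-1/2 → posterior Normal(18/7, 9/7)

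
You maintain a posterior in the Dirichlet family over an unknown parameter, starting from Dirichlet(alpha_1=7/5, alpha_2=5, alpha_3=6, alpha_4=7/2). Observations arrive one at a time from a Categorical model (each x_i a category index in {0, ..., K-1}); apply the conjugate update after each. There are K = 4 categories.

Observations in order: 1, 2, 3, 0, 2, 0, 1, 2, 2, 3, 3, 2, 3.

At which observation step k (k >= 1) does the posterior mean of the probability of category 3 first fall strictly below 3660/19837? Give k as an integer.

obs 1: x=1 → posterior Dirichlet(7/5, 6, 6, 7/2)
obs 2: x=2 → posterior Dirichlet(7/5, 6, 7, 7/2)
obs 3: x=3 → posterior Dirichlet(7/5, 6, 7, 9/2)
obs 4: x=0 → posterior Dirichlet(12/5, 6, 7, 9/2)
obs 5: x=2 → posterior Dirichlet(12/5, 6, 8, 9/2)
obs 6: x=0 → posterior Dirichlet(17/5, 6, 8, 9/2)
obs 7: x=1 → posterior Dirichlet(17/5, 7, 8, 9/2)
obs 8: x=2 → posterior Dirichlet(17/5, 7, 9, 9/2)
obs 9: x=2 → posterior Dirichlet(17/5, 7, 10, 9/2)
obs 10: x=3 → posterior Dirichlet(17/5, 7, 10, 11/2)
obs 11: x=3 → posterior Dirichlet(17/5, 7, 10, 13/2)
obs 12: x=2 → posterior Dirichlet(17/5, 7, 11, 13/2)
obs 13: x=3 → posterior Dirichlet(17/5, 7, 11, 15/2)

k = 9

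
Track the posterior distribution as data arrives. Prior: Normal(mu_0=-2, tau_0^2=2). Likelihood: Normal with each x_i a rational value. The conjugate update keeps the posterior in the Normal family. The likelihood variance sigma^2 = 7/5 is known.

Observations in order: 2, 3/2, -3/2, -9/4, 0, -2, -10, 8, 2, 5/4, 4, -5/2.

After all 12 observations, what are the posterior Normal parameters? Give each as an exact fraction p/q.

obs 1: x=2 → posterior Normal(6/17, 14/17)
obs 2: x=3/2 → posterior Normal(7/9, 14/27)
obs 3: x=-3/2 → posterior Normal(6/37, 14/37)
obs 4: x=-9/4 → posterior Normal(-33/94, 14/47)
obs 5: x=0 → posterior Normal(-11/38, 14/57)
obs 6: x=-2 → posterior Normal(-73/134, 14/67)
obs 7: x=-10 → posterior Normal(-39/22, 2/11)
obs 8: x=8 → posterior Normal(-113/174, 14/87)
obs 9: x=2 → posterior Normal(-73/194, 14/97)
obs 10: x=5/4 → posterior Normal(-24/107, 14/107)
obs 11: x=4 → posterior Normal(16/117, 14/117)
obs 12: x=-5/2 → posterior Normal(-9/127, 14/127)

mu_0=-9/127, tau_0^2=14/127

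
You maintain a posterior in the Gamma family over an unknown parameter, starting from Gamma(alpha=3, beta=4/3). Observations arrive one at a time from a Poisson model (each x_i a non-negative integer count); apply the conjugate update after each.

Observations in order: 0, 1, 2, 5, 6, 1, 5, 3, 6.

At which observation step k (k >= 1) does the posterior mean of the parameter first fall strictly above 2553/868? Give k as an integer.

k = 9

obs 1: x=0 → posterior Gamma(3, 7/3)
obs 2: x=1 → posterior Gamma(4, 10/3)
obs 3: x=2 → posterior Gamma(6, 13/3)
obs 4: x=5 → posterior Gamma(11, 16/3)
obs 5: x=6 → posterior Gamma(17, 19/3)
obs 6: x=1 → posterior Gamma(18, 22/3)
obs 7: x=5 → posterior Gamma(23, 25/3)
obs 8: x=3 → posterior Gamma(26, 28/3)
obs 9: x=6 → posterior Gamma(32, 31/3)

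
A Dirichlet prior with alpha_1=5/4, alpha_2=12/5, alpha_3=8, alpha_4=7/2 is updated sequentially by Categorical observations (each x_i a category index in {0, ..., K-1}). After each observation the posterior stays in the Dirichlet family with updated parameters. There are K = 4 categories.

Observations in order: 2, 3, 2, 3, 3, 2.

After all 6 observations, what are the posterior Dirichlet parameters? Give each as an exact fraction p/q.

obs 1: x=2 → posterior Dirichlet(5/4, 12/5, 9, 7/2)
obs 2: x=3 → posterior Dirichlet(5/4, 12/5, 9, 9/2)
obs 3: x=2 → posterior Dirichlet(5/4, 12/5, 10, 9/2)
obs 4: x=3 → posterior Dirichlet(5/4, 12/5, 10, 11/2)
obs 5: x=3 → posterior Dirichlet(5/4, 12/5, 10, 13/2)
obs 6: x=2 → posterior Dirichlet(5/4, 12/5, 11, 13/2)

alpha_1=5/4, alpha_2=12/5, alpha_3=11, alpha_4=13/2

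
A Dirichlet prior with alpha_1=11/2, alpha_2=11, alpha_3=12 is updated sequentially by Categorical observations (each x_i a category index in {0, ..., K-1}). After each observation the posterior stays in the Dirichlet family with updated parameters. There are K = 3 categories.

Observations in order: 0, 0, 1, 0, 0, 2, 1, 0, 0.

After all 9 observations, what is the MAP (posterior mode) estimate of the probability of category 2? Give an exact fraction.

obs 1: x=0 → posterior Dirichlet(13/2, 11, 12)
obs 2: x=0 → posterior Dirichlet(15/2, 11, 12)
obs 3: x=1 → posterior Dirichlet(15/2, 12, 12)
obs 4: x=0 → posterior Dirichlet(17/2, 12, 12)
obs 5: x=0 → posterior Dirichlet(19/2, 12, 12)
obs 6: x=2 → posterior Dirichlet(19/2, 12, 13)
obs 7: x=1 → posterior Dirichlet(19/2, 13, 13)
obs 8: x=0 → posterior Dirichlet(21/2, 13, 13)
obs 9: x=0 → posterior Dirichlet(23/2, 13, 13)

8/23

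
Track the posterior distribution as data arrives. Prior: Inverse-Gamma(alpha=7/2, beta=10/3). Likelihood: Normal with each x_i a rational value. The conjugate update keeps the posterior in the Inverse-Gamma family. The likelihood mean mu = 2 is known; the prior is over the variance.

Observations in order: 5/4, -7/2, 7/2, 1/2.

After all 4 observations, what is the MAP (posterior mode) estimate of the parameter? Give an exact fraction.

obs 1: x=5/4 → posterior Inverse-Gamma(4, 347/96)
obs 2: x=-7/2 → posterior Inverse-Gamma(9/2, 1799/96)
obs 3: x=7/2 → posterior Inverse-Gamma(5, 1907/96)
obs 4: x=1/2 → posterior Inverse-Gamma(11/2, 2015/96)

155/48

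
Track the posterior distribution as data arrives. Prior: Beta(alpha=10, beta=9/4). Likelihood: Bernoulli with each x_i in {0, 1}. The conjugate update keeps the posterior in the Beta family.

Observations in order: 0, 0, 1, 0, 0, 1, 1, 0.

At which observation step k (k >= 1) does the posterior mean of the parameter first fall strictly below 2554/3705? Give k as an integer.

obs 1: x=0 → posterior Beta(10, 13/4)
obs 2: x=0 → posterior Beta(10, 17/4)
obs 3: x=1 → posterior Beta(11, 17/4)
obs 4: x=0 → posterior Beta(11, 21/4)
obs 5: x=0 → posterior Beta(11, 25/4)
obs 6: x=1 → posterior Beta(12, 25/4)
obs 7: x=1 → posterior Beta(13, 25/4)
obs 8: x=0 → posterior Beta(13, 29/4)

k = 4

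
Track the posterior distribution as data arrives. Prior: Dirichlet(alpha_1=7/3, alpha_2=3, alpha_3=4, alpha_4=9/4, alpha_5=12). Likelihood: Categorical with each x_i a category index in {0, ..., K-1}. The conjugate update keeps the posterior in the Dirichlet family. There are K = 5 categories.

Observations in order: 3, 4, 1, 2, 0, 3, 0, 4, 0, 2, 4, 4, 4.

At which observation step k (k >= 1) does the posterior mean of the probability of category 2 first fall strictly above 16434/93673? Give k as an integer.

obs 1: x=3 → posterior Dirichlet(7/3, 3, 4, 13/4, 12)
obs 2: x=4 → posterior Dirichlet(7/3, 3, 4, 13/4, 13)
obs 3: x=1 → posterior Dirichlet(7/3, 4, 4, 13/4, 13)
obs 4: x=2 → posterior Dirichlet(7/3, 4, 5, 13/4, 13)
obs 5: x=0 → posterior Dirichlet(10/3, 4, 5, 13/4, 13)
obs 6: x=3 → posterior Dirichlet(10/3, 4, 5, 17/4, 13)
obs 7: x=0 → posterior Dirichlet(13/3, 4, 5, 17/4, 13)
obs 8: x=4 → posterior Dirichlet(13/3, 4, 5, 17/4, 14)
obs 9: x=0 → posterior Dirichlet(16/3, 4, 5, 17/4, 14)
obs 10: x=2 → posterior Dirichlet(16/3, 4, 6, 17/4, 14)
obs 11: x=4 → posterior Dirichlet(16/3, 4, 6, 17/4, 15)
obs 12: x=4 → posterior Dirichlet(16/3, 4, 6, 17/4, 16)
obs 13: x=4 → posterior Dirichlet(16/3, 4, 6, 17/4, 17)

k = 4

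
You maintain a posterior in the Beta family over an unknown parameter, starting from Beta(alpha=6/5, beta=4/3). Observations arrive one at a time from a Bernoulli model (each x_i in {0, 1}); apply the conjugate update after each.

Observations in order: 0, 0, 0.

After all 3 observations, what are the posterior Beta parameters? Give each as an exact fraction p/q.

alpha=6/5, beta=13/3

obs 1: x=0 → posterior Beta(6/5, 7/3)
obs 2: x=0 → posterior Beta(6/5, 10/3)
obs 3: x=0 → posterior Beta(6/5, 13/3)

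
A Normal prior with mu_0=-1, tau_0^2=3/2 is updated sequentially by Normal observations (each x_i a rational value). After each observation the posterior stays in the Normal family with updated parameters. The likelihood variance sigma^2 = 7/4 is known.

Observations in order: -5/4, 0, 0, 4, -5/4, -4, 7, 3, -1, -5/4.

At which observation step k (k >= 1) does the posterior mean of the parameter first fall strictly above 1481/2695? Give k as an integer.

obs 1: x=-5/4 → posterior Normal(-29/26, 21/26)
obs 2: x=0 → posterior Normal(-29/38, 21/38)
obs 3: x=0 → posterior Normal(-29/50, 21/50)
obs 4: x=4 → posterior Normal(19/62, 21/62)
obs 5: x=-5/4 → posterior Normal(2/37, 21/74)
obs 6: x=-4 → posterior Normal(-22/43, 21/86)
obs 7: x=7 → posterior Normal(20/49, 3/14)
obs 8: x=3 → posterior Normal(38/55, 21/110)
obs 9: x=-1 → posterior Normal(32/61, 21/122)
obs 10: x=-5/4 → posterior Normal(49/134, 21/134)

k = 8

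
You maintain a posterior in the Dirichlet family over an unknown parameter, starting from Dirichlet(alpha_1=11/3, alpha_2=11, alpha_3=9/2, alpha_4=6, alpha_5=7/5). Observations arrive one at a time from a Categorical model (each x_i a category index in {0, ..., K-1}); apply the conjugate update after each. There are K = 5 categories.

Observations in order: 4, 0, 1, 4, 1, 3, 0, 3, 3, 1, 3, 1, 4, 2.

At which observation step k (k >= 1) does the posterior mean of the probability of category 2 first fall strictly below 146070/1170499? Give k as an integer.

k = 10

obs 1: x=4 → posterior Dirichlet(11/3, 11, 9/2, 6, 12/5)
obs 2: x=0 → posterior Dirichlet(14/3, 11, 9/2, 6, 12/5)
obs 3: x=1 → posterior Dirichlet(14/3, 12, 9/2, 6, 12/5)
obs 4: x=4 → posterior Dirichlet(14/3, 12, 9/2, 6, 17/5)
obs 5: x=1 → posterior Dirichlet(14/3, 13, 9/2, 6, 17/5)
obs 6: x=3 → posterior Dirichlet(14/3, 13, 9/2, 7, 17/5)
obs 7: x=0 → posterior Dirichlet(17/3, 13, 9/2, 7, 17/5)
obs 8: x=3 → posterior Dirichlet(17/3, 13, 9/2, 8, 17/5)
obs 9: x=3 → posterior Dirichlet(17/3, 13, 9/2, 9, 17/5)
obs 10: x=1 → posterior Dirichlet(17/3, 14, 9/2, 9, 17/5)
obs 11: x=3 → posterior Dirichlet(17/3, 14, 9/2, 10, 17/5)
obs 12: x=1 → posterior Dirichlet(17/3, 15, 9/2, 10, 17/5)
obs 13: x=4 → posterior Dirichlet(17/3, 15, 9/2, 10, 22/5)
obs 14: x=2 → posterior Dirichlet(17/3, 15, 11/2, 10, 22/5)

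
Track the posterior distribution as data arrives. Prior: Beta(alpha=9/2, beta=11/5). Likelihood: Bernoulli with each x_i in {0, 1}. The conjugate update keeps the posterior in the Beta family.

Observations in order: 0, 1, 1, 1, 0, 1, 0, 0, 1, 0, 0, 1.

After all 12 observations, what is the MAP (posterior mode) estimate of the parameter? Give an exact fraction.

95/167

obs 1: x=0 → posterior Beta(9/2, 16/5)
obs 2: x=1 → posterior Beta(11/2, 16/5)
obs 3: x=1 → posterior Beta(13/2, 16/5)
obs 4: x=1 → posterior Beta(15/2, 16/5)
obs 5: x=0 → posterior Beta(15/2, 21/5)
obs 6: x=1 → posterior Beta(17/2, 21/5)
obs 7: x=0 → posterior Beta(17/2, 26/5)
obs 8: x=0 → posterior Beta(17/2, 31/5)
obs 9: x=1 → posterior Beta(19/2, 31/5)
obs 10: x=0 → posterior Beta(19/2, 36/5)
obs 11: x=0 → posterior Beta(19/2, 41/5)
obs 12: x=1 → posterior Beta(21/2, 41/5)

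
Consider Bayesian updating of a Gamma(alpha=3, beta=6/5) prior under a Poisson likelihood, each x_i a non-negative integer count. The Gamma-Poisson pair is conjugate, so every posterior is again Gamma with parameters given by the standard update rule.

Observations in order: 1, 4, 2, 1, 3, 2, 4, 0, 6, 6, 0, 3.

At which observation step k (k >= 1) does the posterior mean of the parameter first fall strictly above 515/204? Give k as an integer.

obs 1: x=1 → posterior Gamma(4, 11/5)
obs 2: x=4 → posterior Gamma(8, 16/5)
obs 3: x=2 → posterior Gamma(10, 21/5)
obs 4: x=1 → posterior Gamma(11, 26/5)
obs 5: x=3 → posterior Gamma(14, 31/5)
obs 6: x=2 → posterior Gamma(16, 36/5)
obs 7: x=4 → posterior Gamma(20, 41/5)
obs 8: x=0 → posterior Gamma(20, 46/5)
obs 9: x=6 → posterior Gamma(26, 51/5)
obs 10: x=6 → posterior Gamma(32, 56/5)
obs 11: x=0 → posterior Gamma(32, 61/5)
obs 12: x=3 → posterior Gamma(35, 66/5)

k = 9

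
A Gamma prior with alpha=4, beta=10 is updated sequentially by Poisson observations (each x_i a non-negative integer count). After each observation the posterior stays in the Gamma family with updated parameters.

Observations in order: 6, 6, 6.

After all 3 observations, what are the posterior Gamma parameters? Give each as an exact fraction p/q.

alpha=22, beta=13

obs 1: x=6 → posterior Gamma(10, 11)
obs 2: x=6 → posterior Gamma(16, 12)
obs 3: x=6 → posterior Gamma(22, 13)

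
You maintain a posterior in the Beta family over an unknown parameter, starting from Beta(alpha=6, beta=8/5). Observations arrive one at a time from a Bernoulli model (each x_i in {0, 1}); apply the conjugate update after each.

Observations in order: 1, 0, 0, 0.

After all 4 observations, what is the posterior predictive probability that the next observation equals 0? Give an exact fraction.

23/58

obs 1: x=1 → posterior Beta(7, 8/5)
obs 2: x=0 → posterior Beta(7, 13/5)
obs 3: x=0 → posterior Beta(7, 18/5)
obs 4: x=0 → posterior Beta(7, 23/5)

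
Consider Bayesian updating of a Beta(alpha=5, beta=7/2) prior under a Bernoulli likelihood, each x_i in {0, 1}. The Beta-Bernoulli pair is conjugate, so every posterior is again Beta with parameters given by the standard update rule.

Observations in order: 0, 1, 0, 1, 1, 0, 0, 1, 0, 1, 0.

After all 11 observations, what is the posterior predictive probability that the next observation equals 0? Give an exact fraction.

19/39

obs 1: x=0 → posterior Beta(5, 9/2)
obs 2: x=1 → posterior Beta(6, 9/2)
obs 3: x=0 → posterior Beta(6, 11/2)
obs 4: x=1 → posterior Beta(7, 11/2)
obs 5: x=1 → posterior Beta(8, 11/2)
obs 6: x=0 → posterior Beta(8, 13/2)
obs 7: x=0 → posterior Beta(8, 15/2)
obs 8: x=1 → posterior Beta(9, 15/2)
obs 9: x=0 → posterior Beta(9, 17/2)
obs 10: x=1 → posterior Beta(10, 17/2)
obs 11: x=0 → posterior Beta(10, 19/2)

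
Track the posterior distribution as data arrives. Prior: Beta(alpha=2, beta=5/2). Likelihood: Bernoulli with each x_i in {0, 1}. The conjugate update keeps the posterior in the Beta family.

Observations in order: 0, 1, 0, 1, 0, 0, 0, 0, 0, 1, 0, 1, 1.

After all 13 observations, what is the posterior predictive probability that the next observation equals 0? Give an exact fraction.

obs 1: x=0 → posterior Beta(2, 7/2)
obs 2: x=1 → posterior Beta(3, 7/2)
obs 3: x=0 → posterior Beta(3, 9/2)
obs 4: x=1 → posterior Beta(4, 9/2)
obs 5: x=0 → posterior Beta(4, 11/2)
obs 6: x=0 → posterior Beta(4, 13/2)
obs 7: x=0 → posterior Beta(4, 15/2)
obs 8: x=0 → posterior Beta(4, 17/2)
obs 9: x=0 → posterior Beta(4, 19/2)
obs 10: x=1 → posterior Beta(5, 19/2)
obs 11: x=0 → posterior Beta(5, 21/2)
obs 12: x=1 → posterior Beta(6, 21/2)
obs 13: x=1 → posterior Beta(7, 21/2)

3/5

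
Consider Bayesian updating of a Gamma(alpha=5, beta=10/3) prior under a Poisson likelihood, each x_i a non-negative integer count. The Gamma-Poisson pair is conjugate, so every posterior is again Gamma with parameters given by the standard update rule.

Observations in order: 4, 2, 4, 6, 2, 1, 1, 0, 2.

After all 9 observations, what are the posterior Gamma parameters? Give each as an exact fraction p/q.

obs 1: x=4 → posterior Gamma(9, 13/3)
obs 2: x=2 → posterior Gamma(11, 16/3)
obs 3: x=4 → posterior Gamma(15, 19/3)
obs 4: x=6 → posterior Gamma(21, 22/3)
obs 5: x=2 → posterior Gamma(23, 25/3)
obs 6: x=1 → posterior Gamma(24, 28/3)
obs 7: x=1 → posterior Gamma(25, 31/3)
obs 8: x=0 → posterior Gamma(25, 34/3)
obs 9: x=2 → posterior Gamma(27, 37/3)

alpha=27, beta=37/3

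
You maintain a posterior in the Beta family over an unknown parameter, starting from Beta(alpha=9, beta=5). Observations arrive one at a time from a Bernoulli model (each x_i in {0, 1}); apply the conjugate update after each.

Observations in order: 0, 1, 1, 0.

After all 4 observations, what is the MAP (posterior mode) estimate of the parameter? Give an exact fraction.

5/8

obs 1: x=0 → posterior Beta(9, 6)
obs 2: x=1 → posterior Beta(10, 6)
obs 3: x=1 → posterior Beta(11, 6)
obs 4: x=0 → posterior Beta(11, 7)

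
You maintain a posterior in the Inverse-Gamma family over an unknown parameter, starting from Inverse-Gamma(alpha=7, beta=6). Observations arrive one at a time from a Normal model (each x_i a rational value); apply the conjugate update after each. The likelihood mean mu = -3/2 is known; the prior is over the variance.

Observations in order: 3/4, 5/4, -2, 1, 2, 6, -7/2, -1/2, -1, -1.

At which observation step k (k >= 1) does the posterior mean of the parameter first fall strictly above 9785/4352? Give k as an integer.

obs 1: x=3/4 → posterior Inverse-Gamma(15/2, 273/32)
obs 2: x=5/4 → posterior Inverse-Gamma(8, 197/16)
obs 3: x=-2 → posterior Inverse-Gamma(17/2, 199/16)
obs 4: x=1 → posterior Inverse-Gamma(9, 249/16)
obs 5: x=2 → posterior Inverse-Gamma(19/2, 347/16)
obs 6: x=6 → posterior Inverse-Gamma(10, 797/16)
obs 7: x=-7/2 → posterior Inverse-Gamma(21/2, 829/16)
obs 8: x=-1/2 → posterior Inverse-Gamma(11, 837/16)
obs 9: x=-1 → posterior Inverse-Gamma(23/2, 839/16)
obs 10: x=-1 → posterior Inverse-Gamma(12, 841/16)

k = 5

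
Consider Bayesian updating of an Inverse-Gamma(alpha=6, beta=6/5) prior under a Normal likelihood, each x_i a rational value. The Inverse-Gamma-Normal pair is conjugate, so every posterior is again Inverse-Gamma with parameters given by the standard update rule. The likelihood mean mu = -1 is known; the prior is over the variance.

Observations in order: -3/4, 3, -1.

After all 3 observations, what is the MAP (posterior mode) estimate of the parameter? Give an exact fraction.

obs 1: x=-3/4 → posterior Inverse-Gamma(13/2, 197/160)
obs 2: x=3 → posterior Inverse-Gamma(7, 1477/160)
obs 3: x=-1 → posterior Inverse-Gamma(15/2, 1477/160)

1477/1360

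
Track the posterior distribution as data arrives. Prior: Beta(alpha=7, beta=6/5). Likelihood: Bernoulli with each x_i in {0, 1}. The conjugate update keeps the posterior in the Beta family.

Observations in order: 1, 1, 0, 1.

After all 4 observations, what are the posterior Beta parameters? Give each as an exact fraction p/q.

alpha=10, beta=11/5

obs 1: x=1 → posterior Beta(8, 6/5)
obs 2: x=1 → posterior Beta(9, 6/5)
obs 3: x=0 → posterior Beta(9, 11/5)
obs 4: x=1 → posterior Beta(10, 11/5)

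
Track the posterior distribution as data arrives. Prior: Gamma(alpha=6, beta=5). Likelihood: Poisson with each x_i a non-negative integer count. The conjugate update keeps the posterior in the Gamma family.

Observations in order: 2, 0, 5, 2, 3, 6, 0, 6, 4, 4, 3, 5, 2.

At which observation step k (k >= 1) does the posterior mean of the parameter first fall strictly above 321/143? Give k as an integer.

k = 8

obs 1: x=2 → posterior Gamma(8, 6)
obs 2: x=0 → posterior Gamma(8, 7)
obs 3: x=5 → posterior Gamma(13, 8)
obs 4: x=2 → posterior Gamma(15, 9)
obs 5: x=3 → posterior Gamma(18, 10)
obs 6: x=6 → posterior Gamma(24, 11)
obs 7: x=0 → posterior Gamma(24, 12)
obs 8: x=6 → posterior Gamma(30, 13)
obs 9: x=4 → posterior Gamma(34, 14)
obs 10: x=4 → posterior Gamma(38, 15)
obs 11: x=3 → posterior Gamma(41, 16)
obs 12: x=5 → posterior Gamma(46, 17)
obs 13: x=2 → posterior Gamma(48, 18)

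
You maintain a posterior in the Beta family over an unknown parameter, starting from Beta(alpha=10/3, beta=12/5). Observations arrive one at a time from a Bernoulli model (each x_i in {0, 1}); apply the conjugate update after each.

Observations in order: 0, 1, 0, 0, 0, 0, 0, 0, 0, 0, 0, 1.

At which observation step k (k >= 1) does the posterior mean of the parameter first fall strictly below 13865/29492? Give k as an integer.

obs 1: x=0 → posterior Beta(10/3, 17/5)
obs 2: x=1 → posterior Beta(13/3, 17/5)
obs 3: x=0 → posterior Beta(13/3, 22/5)
obs 4: x=0 → posterior Beta(13/3, 27/5)
obs 5: x=0 → posterior Beta(13/3, 32/5)
obs 6: x=0 → posterior Beta(13/3, 37/5)
obs 7: x=0 → posterior Beta(13/3, 42/5)
obs 8: x=0 → posterior Beta(13/3, 47/5)
obs 9: x=0 → posterior Beta(13/3, 52/5)
obs 10: x=0 → posterior Beta(13/3, 57/5)
obs 11: x=0 → posterior Beta(13/3, 62/5)
obs 12: x=1 → posterior Beta(16/3, 62/5)

k = 4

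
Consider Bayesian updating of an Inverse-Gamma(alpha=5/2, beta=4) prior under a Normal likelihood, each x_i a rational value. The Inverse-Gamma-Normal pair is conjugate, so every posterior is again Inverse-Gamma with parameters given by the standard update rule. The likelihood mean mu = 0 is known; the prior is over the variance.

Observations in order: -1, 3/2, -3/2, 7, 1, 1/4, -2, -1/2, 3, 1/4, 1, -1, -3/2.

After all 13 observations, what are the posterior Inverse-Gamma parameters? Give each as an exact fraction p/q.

obs 1: x=-1 → posterior Inverse-Gamma(3, 9/2)
obs 2: x=3/2 → posterior Inverse-Gamma(7/2, 45/8)
obs 3: x=-3/2 → posterior Inverse-Gamma(4, 27/4)
obs 4: x=7 → posterior Inverse-Gamma(9/2, 125/4)
obs 5: x=1 → posterior Inverse-Gamma(5, 127/4)
obs 6: x=1/4 → posterior Inverse-Gamma(11/2, 1017/32)
obs 7: x=-2 → posterior Inverse-Gamma(6, 1081/32)
obs 8: x=-1/2 → posterior Inverse-Gamma(13/2, 1085/32)
obs 9: x=3 → posterior Inverse-Gamma(7, 1229/32)
obs 10: x=1/4 → posterior Inverse-Gamma(15/2, 615/16)
obs 11: x=1 → posterior Inverse-Gamma(8, 623/16)
obs 12: x=-1 → posterior Inverse-Gamma(17/2, 631/16)
obs 13: x=-3/2 → posterior Inverse-Gamma(9, 649/16)

alpha=9, beta=649/16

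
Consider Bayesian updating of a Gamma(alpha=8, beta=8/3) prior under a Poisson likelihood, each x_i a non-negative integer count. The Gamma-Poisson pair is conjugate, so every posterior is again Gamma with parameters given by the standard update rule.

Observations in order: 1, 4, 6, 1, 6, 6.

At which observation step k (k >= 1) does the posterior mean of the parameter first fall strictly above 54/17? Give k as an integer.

obs 1: x=1 → posterior Gamma(9, 11/3)
obs 2: x=4 → posterior Gamma(13, 14/3)
obs 3: x=6 → posterior Gamma(19, 17/3)
obs 4: x=1 → posterior Gamma(20, 20/3)
obs 5: x=6 → posterior Gamma(26, 23/3)
obs 6: x=6 → posterior Gamma(32, 26/3)

k = 3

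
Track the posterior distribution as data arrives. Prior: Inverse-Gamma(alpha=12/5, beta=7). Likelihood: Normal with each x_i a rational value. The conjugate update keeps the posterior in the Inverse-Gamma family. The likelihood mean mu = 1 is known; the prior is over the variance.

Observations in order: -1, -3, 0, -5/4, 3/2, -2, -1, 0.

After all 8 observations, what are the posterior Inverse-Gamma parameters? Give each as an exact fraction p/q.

alpha=32/5, beta=869/32

obs 1: x=-1 → posterior Inverse-Gamma(29/10, 9)
obs 2: x=-3 → posterior Inverse-Gamma(17/5, 17)
obs 3: x=0 → posterior Inverse-Gamma(39/10, 35/2)
obs 4: x=-5/4 → posterior Inverse-Gamma(22/5, 641/32)
obs 5: x=3/2 → posterior Inverse-Gamma(49/10, 645/32)
obs 6: x=-2 → posterior Inverse-Gamma(27/5, 789/32)
obs 7: x=-1 → posterior Inverse-Gamma(59/10, 853/32)
obs 8: x=0 → posterior Inverse-Gamma(32/5, 869/32)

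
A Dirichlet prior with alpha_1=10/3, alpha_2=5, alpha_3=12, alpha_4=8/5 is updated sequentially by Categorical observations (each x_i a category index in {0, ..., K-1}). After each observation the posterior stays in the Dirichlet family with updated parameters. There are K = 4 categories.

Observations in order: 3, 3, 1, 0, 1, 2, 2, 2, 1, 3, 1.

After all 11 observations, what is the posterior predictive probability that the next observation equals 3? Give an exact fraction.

obs 1: x=3 → posterior Dirichlet(10/3, 5, 12, 13/5)
obs 2: x=3 → posterior Dirichlet(10/3, 5, 12, 18/5)
obs 3: x=1 → posterior Dirichlet(10/3, 6, 12, 18/5)
obs 4: x=0 → posterior Dirichlet(13/3, 6, 12, 18/5)
obs 5: x=1 → posterior Dirichlet(13/3, 7, 12, 18/5)
obs 6: x=2 → posterior Dirichlet(13/3, 7, 13, 18/5)
obs 7: x=2 → posterior Dirichlet(13/3, 7, 14, 18/5)
obs 8: x=2 → posterior Dirichlet(13/3, 7, 15, 18/5)
obs 9: x=1 → posterior Dirichlet(13/3, 8, 15, 18/5)
obs 10: x=3 → posterior Dirichlet(13/3, 8, 15, 23/5)
obs 11: x=1 → posterior Dirichlet(13/3, 9, 15, 23/5)

69/494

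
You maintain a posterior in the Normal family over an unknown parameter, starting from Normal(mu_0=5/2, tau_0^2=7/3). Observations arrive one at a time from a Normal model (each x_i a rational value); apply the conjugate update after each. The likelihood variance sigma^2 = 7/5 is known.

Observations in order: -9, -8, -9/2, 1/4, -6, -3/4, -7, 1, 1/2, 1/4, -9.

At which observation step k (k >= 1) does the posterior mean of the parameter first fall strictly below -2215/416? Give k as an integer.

obs 1: x=-9 → posterior Normal(-75/16, 7/8)
obs 2: x=-8 → posterior Normal(-155/26, 7/13)
obs 3: x=-9/2 → posterior Normal(-50/9, 7/18)
obs 4: x=1/4 → posterior Normal(-395/92, 7/23)
obs 5: x=-6 → posterior Normal(-515/112, 1/4)
obs 6: x=-3/4 → posterior Normal(-265/66, 7/33)
obs 7: x=-7 → posterior Normal(-335/76, 7/38)
obs 8: x=1 → posterior Normal(-325/86, 7/43)
obs 9: x=1/2 → posterior Normal(-10/3, 7/48)
obs 10: x=1/4 → posterior Normal(-635/212, 7/53)
obs 11: x=-9 → posterior Normal(-815/232, 7/58)

k = 2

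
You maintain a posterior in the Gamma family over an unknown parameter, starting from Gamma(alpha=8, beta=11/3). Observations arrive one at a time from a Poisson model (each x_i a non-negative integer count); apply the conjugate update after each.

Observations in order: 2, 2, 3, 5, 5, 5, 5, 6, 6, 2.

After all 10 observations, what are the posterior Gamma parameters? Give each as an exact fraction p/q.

alpha=49, beta=41/3

obs 1: x=2 → posterior Gamma(10, 14/3)
obs 2: x=2 → posterior Gamma(12, 17/3)
obs 3: x=3 → posterior Gamma(15, 20/3)
obs 4: x=5 → posterior Gamma(20, 23/3)
obs 5: x=5 → posterior Gamma(25, 26/3)
obs 6: x=5 → posterior Gamma(30, 29/3)
obs 7: x=5 → posterior Gamma(35, 32/3)
obs 8: x=6 → posterior Gamma(41, 35/3)
obs 9: x=6 → posterior Gamma(47, 38/3)
obs 10: x=2 → posterior Gamma(49, 41/3)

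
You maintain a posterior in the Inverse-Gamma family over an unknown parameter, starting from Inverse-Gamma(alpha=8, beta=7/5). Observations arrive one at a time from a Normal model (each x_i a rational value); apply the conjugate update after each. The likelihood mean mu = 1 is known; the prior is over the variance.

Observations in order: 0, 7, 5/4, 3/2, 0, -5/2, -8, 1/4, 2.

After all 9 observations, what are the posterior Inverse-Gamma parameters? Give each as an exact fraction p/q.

alpha=25/2, beta=5437/80

obs 1: x=0 → posterior Inverse-Gamma(17/2, 19/10)
obs 2: x=7 → posterior Inverse-Gamma(9, 199/10)
obs 3: x=5/4 → posterior Inverse-Gamma(19/2, 3189/160)
obs 4: x=3/2 → posterior Inverse-Gamma(10, 3209/160)
obs 5: x=0 → posterior Inverse-Gamma(21/2, 3289/160)
obs 6: x=-5/2 → posterior Inverse-Gamma(11, 4269/160)
obs 7: x=-8 → posterior Inverse-Gamma(23/2, 10749/160)
obs 8: x=1/4 → posterior Inverse-Gamma(12, 5397/80)
obs 9: x=2 → posterior Inverse-Gamma(25/2, 5437/80)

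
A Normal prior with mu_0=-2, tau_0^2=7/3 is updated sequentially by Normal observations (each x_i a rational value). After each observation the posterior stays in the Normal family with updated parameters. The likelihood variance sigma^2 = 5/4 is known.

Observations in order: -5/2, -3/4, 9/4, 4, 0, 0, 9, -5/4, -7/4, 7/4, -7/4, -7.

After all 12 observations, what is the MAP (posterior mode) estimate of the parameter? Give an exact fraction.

obs 1: x=-5/2 → posterior Normal(-100/43, 35/43)
obs 2: x=-3/4 → posterior Normal(-121/71, 35/71)
obs 3: x=9/4 → posterior Normal(-58/99, 35/99)
obs 4: x=4 → posterior Normal(54/127, 35/127)
obs 5: x=0 → posterior Normal(54/155, 7/31)
obs 6: x=0 → posterior Normal(18/61, 35/183)
obs 7: x=9 → posterior Normal(306/211, 35/211)
obs 8: x=-5/4 → posterior Normal(271/239, 35/239)
obs 9: x=-7/4 → posterior Normal(74/89, 35/267)
obs 10: x=7/4 → posterior Normal(271/295, 7/59)
obs 11: x=-7/4 → posterior Normal(222/323, 35/323)
obs 12: x=-7 → posterior Normal(2/27, 35/351)

2/27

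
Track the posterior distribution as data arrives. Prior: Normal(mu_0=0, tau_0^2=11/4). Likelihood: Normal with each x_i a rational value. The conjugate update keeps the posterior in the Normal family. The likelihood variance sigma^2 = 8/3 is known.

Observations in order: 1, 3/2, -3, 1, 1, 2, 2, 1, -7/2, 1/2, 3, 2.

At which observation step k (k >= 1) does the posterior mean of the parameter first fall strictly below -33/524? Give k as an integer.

k = 3

obs 1: x=1 → posterior Normal(33/65, 88/65)
obs 2: x=3/2 → posterior Normal(165/196, 44/49)
obs 3: x=-3 → posterior Normal(-33/262, 88/131)
obs 4: x=1 → posterior Normal(33/328, 22/41)
obs 5: x=1 → posterior Normal(99/394, 88/197)
obs 6: x=2 → posterior Normal(231/460, 44/115)
obs 7: x=2 → posterior Normal(363/526, 88/263)
obs 8: x=1 → posterior Normal(429/592, 11/37)
obs 9: x=-7/2 → posterior Normal(99/329, 88/329)
obs 10: x=1/2 → posterior Normal(231/724, 44/181)
obs 11: x=3 → posterior Normal(429/790, 88/395)
obs 12: x=2 → posterior Normal(561/856, 22/107)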